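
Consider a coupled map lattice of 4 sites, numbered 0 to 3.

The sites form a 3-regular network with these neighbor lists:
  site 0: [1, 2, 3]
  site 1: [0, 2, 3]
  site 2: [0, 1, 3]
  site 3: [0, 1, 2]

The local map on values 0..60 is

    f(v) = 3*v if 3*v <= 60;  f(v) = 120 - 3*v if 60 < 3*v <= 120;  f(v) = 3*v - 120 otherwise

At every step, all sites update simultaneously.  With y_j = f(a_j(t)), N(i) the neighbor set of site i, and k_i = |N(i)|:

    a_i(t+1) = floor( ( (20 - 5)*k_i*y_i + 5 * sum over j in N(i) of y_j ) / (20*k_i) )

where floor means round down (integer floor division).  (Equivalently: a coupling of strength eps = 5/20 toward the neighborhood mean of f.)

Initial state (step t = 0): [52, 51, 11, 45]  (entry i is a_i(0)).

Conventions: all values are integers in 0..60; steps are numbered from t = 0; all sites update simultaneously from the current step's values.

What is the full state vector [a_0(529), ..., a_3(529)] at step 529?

Simulating step by step:
t=0: [52, 51, 11, 45]
t=1: [33, 31, 31, 19]
t=2: [25, 29, 29, 49]
t=3: [41, 33, 33, 29]
t=4: [8, 20, 20, 28]
t=5: [31, 55, 55, 39]
t=6: [28, 40, 40, 12]
t=7: [30, 6, 6, 30]
t=8: [28, 20, 20, 28]
t=9: [40, 56, 56, 40]
t=10: [8, 40, 40, 8]
t=11: [20, 4, 4, 20]
t=12: [52, 20, 20, 52]
t=13: [40, 56, 56, 40]

Answer: [40, 56, 56, 40]
Key observation: The state at step 9, [40, 56, 56, 40], reappears at step 13: the system is in a cycle of period 4 from step 9 on.  Therefore the state at step 529 equals the state at step 9 + ((529 - 9) mod 4) = 9, which is [40, 56, 56, 40].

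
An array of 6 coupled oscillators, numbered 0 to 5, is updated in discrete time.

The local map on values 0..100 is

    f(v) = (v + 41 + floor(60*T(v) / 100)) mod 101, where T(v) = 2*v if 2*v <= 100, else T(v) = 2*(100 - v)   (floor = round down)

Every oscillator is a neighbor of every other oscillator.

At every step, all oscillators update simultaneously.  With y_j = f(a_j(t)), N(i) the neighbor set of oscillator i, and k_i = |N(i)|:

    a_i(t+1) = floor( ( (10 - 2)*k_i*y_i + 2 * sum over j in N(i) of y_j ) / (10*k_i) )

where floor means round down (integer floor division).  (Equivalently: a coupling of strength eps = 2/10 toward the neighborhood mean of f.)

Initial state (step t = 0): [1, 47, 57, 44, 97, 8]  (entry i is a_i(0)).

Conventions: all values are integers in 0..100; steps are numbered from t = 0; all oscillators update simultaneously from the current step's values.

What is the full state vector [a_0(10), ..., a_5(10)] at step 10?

Simulating step by step:
t=0: [1, 47, 57, 44, 97, 8]
t=1: [43, 43, 47, 38, 41, 54]
t=2: [34, 34, 41, 26, 31, 45]
t=3: [18, 18, 30, 82, 14, 37]
t=4: [72, 72, 16, 44, 66, 28]
t=5: [44, 44, 67, 37, 44, 10]
t=6: [36, 36, 44, 25, 36, 57]
t=7: [23, 23, 36, 82, 23, 45]
t=8: [84, 84, 29, 47, 84, 44]
t=9: [41, 41, 10, 41, 41, 35]
t=10: [30, 30, 55, 30, 30, 20]

Answer: [30, 30, 55, 30, 30, 20]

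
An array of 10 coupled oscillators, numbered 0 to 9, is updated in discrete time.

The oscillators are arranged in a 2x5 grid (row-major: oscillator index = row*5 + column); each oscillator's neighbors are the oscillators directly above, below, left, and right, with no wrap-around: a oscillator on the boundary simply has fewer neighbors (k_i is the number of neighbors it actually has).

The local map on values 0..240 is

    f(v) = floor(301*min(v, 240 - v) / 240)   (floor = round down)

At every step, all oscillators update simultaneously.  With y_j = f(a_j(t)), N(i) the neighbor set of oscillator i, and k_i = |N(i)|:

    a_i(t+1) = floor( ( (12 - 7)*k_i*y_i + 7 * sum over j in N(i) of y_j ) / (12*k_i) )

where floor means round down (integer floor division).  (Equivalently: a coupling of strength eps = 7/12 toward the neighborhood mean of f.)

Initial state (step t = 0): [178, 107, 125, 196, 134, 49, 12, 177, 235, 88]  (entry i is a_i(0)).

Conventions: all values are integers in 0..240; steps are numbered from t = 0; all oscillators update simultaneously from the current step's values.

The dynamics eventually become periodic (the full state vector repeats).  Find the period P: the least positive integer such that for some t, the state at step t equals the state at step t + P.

Simulating step by step:
t=0: [178, 107, 125, 196, 134, 49, 12, 177, 235, 88]
t=1: [88, 101, 112, 77, 103, 52, 59, 65, 49, 86]
t=2: [101, 115, 117, 104, 112, 80, 83, 87, 80, 100]
t=3: [123, 133, 135, 129, 132, 108, 111, 113, 112, 122]
t=4: [139, 136, 135, 136, 139, 139, 137, 138, 141, 141]
t=5: [127, 129, 129, 128, 126, 126, 128, 127, 125, 124]
t=6: [140, 139, 139, 140, 142, 141, 140, 141, 142, 143]
t=7: [125, 125, 125, 124, 122, 124, 124, 124, 122, 121]
t=8: [144, 144, 144, 145, 147, 144, 144, 145, 146, 147]
t=9: [120, 120, 119, 118, 116, 120, 119, 119, 117, 116]
t=10: [150, 149, 148, 146, 145, 149, 149, 148, 146, 145]
t=11: [113, 113, 115, 117, 118, 113, 114, 115, 117, 118]
t=12: [141, 141, 143, 145, 146, 141, 142, 144, 145, 146]
t=13: [124, 123, 121, 119, 117, 123, 122, 120, 118, 117]
t=14: [145, 146, 148, 148, 146, 146, 147, 148, 147, 146]
t=15: [117, 116, 115, 115, 116, 117, 116, 115, 115, 116]
t=16: [145, 145, 144, 144, 144, 145, 145, 144, 144, 144]
t=17: [119, 119, 119, 120, 120, 119, 119, 119, 120, 120]
t=18: [149, 149, 149, 149, 150, 149, 149, 149, 149, 150]
t=19: [114, 114, 114, 113, 112, 114, 114, 114, 113, 112]
t=20: [142, 142, 141, 141, 140, 142, 142, 141, 141, 140]
t=21: [122, 122, 123, 124, 124, 122, 122, 123, 124, 124]
t=22: [147, 146, 146, 145, 145, 147, 146, 146, 145, 145]
t=23: [116, 116, 117, 118, 119, 116, 116, 117, 118, 119]
t=24: [145, 145, 146, 147, 148, 145, 145, 146, 147, 148]
t=25: [119, 118, 117, 116, 115, 119, 118, 117, 116, 115]
t=26: [148, 147, 146, 145, 144, 148, 147, 146, 145, 144]
t=27: [115, 116, 117, 118, 119, 115, 116, 117, 118, 119]
t=28: [144, 145, 146, 147, 148, 144, 145, 146, 147, 148]
t=29: [119, 118, 117, 116, 115, 119, 118, 117, 116, 115]

Answer: 4
Key observation: The state at step 25, [119, 118, 117, 116, 115, 119, 118, 117, 116, 115], reappears at step 29 — and no state repeats earlier — so the cycle the system enters has period 4.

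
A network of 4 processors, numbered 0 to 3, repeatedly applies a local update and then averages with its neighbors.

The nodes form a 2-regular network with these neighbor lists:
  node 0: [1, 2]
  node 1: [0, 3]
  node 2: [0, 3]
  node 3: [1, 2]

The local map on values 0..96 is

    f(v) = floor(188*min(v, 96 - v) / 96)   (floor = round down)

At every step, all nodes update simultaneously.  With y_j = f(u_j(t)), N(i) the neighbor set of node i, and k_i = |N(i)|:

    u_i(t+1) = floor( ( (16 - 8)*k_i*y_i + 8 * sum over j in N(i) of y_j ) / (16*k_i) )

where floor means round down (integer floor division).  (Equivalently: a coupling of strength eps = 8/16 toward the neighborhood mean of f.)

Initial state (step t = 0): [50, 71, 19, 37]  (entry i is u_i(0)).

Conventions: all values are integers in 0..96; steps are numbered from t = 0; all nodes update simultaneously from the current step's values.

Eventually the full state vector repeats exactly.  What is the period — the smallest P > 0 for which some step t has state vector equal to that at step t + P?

Answer: 18
Key observation: The state at step 53, [89, 89, 91, 91], reappears at step 71 — and no state repeats earlier — so the cycle the system enters has period 18.

Derivation:
t=0: [50, 71, 19, 37]
t=1: [66, 64, 59, 57]
t=2: [62, 64, 69, 71]
t=3: [61, 59, 54, 52]
t=4: [72, 74, 79, 81]
t=5: [42, 40, 35, 33]
t=6: [77, 75, 70, 68]
t=7: [41, 43, 47, 49]
t=8: [84, 85, 89, 90]
t=9: [20, 19, 15, 14]
t=10: [36, 35, 31, 30]
t=11: [67, 66, 62, 61]
t=12: [59, 60, 64, 65]
t=13: [69, 68, 64, 63]
t=14: [55, 56, 60, 61]
t=15: [77, 76, 72, 71]
t=16: [40, 40, 44, 45]
t=17: [80, 80, 84, 85]
t=18: [29, 28, 24, 24]
t=19: [53, 52, 49, 48]
t=20: [86, 87, 90, 91]
t=21: [16, 15, 12, 11]
t=22: [28, 27, 24, 23]
t=23: [51, 50, 48, 47]
t=24: [90, 90, 92, 92]
t=25: [10, 10, 8, 8]
t=26: [18, 18, 16, 16]
t=27: [34, 34, 32, 32]
t=28: [65, 65, 63, 63]
t=29: [61, 61, 63, 63]
t=30: [67, 67, 65, 65]
t=31: [57, 57, 59, 59]
t=32: [75, 75, 73, 73]
t=33: [42, 42, 44, 44]
t=34: [83, 83, 85, 85]
t=35: [24, 24, 22, 22]
t=36: [46, 46, 44, 44]
t=37: [89, 89, 87, 87]
t=38: [14, 14, 16, 16]
t=39: [28, 28, 30, 30]
t=40: [55, 55, 57, 57]
t=41: [79, 79, 77, 77]
t=42: [34, 34, 36, 36]
t=43: [67, 67, 69, 69]
t=44: [55, 55, 53, 53]
t=45: [81, 81, 83, 83]
t=46: [28, 28, 26, 26]
t=47: [53, 53, 51, 51]
t=48: [85, 85, 87, 87]
t=49: [20, 20, 18, 18]
t=50: [38, 38, 36, 36]
t=51: [73, 73, 71, 71]
t=52: [45, 45, 47, 47]
t=53: [89, 89, 91, 91]
t=54: [12, 12, 10, 10]
t=55: [22, 22, 20, 20]
t=56: [42, 42, 40, 40]
t=57: [81, 81, 79, 79]
t=58: [30, 30, 32, 32]
t=59: [59, 59, 61, 61]
t=60: [71, 71, 69, 69]
t=61: [49, 49, 51, 51]
t=62: [91, 91, 89, 89]
t=63: [10, 10, 12, 12]
t=64: [20, 20, 22, 22]
t=65: [40, 40, 42, 42]
t=66: [79, 79, 81, 81]
t=67: [32, 32, 30, 30]
t=68: [61, 61, 59, 59]
t=69: [69, 69, 71, 71]
t=70: [51, 51, 49, 49]
t=71: [89, 89, 91, 91]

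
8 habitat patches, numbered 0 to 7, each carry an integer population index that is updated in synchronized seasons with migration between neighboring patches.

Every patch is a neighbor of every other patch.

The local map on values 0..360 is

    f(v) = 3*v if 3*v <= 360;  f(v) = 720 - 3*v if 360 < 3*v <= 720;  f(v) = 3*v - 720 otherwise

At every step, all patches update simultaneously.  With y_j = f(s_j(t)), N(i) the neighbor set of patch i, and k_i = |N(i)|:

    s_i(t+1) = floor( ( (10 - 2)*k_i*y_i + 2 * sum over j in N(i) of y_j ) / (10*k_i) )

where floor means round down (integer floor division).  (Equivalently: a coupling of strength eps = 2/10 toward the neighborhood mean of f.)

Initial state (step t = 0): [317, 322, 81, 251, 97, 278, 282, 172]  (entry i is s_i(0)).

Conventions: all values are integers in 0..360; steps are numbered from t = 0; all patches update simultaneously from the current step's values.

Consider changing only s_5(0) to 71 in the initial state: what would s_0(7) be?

Answer: s_0(7) = 185
Key observation: This trace re-runs the system from the modified initial state.

Derivation:
t=0: [317, 322, 81, 251, 97, 71, 282, 172]
t=1: [223, 235, 232, 70, 269, 209, 142, 202]
t=2: [64, 36, 43, 187, 92, 97, 252, 113]
t=3: [191, 127, 143, 166, 256, 268, 71, 305]
t=4: [157, 305, 268, 215, 81, 108, 208, 194]
t=5: [232, 190, 104, 97, 227, 290, 114, 146]
t=6: [63, 161, 286, 269, 75, 161, 309, 262]
t=7: [185, 222, 146, 106, 213, 222, 199, 90]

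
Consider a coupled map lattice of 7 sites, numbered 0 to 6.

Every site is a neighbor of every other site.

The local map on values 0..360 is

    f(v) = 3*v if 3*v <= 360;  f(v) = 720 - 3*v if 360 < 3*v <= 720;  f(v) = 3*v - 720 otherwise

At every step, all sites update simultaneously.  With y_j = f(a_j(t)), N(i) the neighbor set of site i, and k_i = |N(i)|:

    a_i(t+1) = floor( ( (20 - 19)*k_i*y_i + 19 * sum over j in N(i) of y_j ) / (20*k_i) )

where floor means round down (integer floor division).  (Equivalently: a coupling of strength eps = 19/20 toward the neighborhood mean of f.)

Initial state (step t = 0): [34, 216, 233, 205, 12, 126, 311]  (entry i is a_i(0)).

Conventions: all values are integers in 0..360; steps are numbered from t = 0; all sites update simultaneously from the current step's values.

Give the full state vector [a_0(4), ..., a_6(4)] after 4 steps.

Answer: [25, 25, 25, 25, 25, 25, 25]

Derivation:
t=0: [34, 216, 233, 205, 12, 126, 311]
t=1: [130, 133, 138, 129, 137, 104, 118]
t=2: [322, 323, 325, 322, 325, 324, 320]
t=3: [249, 249, 248, 249, 248, 248, 249]
t=4: [25, 25, 25, 25, 25, 25, 25]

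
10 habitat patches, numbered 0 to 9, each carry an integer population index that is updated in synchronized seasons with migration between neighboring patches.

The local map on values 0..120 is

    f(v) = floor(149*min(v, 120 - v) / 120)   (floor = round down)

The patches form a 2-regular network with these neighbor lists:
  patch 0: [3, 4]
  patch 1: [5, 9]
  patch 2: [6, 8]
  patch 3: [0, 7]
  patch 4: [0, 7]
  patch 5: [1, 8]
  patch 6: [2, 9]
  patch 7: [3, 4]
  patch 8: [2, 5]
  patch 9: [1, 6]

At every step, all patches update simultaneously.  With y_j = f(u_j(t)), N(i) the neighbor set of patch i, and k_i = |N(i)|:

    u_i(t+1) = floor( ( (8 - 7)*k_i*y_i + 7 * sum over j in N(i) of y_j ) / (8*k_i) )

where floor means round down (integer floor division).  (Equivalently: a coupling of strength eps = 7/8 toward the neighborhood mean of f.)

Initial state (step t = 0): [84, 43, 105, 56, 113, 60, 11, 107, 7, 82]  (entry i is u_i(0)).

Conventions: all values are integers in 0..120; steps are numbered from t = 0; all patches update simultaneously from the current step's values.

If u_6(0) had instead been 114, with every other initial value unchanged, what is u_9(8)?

Simulating step by step:
t=0: [84, 43, 105, 56, 113, 60, 114, 107, 7, 82]
t=1: [39, 59, 8, 34, 27, 35, 29, 35, 41, 32]
t=2: [38, 45, 38, 45, 43, 59, 25, 38, 29, 52]
t=3: [53, 66, 35, 48, 47, 48, 52, 53, 57, 45]
t=4: [59, 58, 64, 64, 64, 67, 50, 59, 53, 64]
t=5: [69, 67, 64, 72, 72, 68, 68, 69, 66, 67]
t=6: [59, 64, 65, 62, 62, 65, 66, 59, 66, 64]
t=7: [72, 68, 67, 72, 72, 68, 68, 72, 67, 68]
t=8: [59, 64, 64, 59, 59, 64, 64, 59, 64, 64]

Answer: u_9(8) = 64
Key observation: This trace re-runs the system from the modified initial state.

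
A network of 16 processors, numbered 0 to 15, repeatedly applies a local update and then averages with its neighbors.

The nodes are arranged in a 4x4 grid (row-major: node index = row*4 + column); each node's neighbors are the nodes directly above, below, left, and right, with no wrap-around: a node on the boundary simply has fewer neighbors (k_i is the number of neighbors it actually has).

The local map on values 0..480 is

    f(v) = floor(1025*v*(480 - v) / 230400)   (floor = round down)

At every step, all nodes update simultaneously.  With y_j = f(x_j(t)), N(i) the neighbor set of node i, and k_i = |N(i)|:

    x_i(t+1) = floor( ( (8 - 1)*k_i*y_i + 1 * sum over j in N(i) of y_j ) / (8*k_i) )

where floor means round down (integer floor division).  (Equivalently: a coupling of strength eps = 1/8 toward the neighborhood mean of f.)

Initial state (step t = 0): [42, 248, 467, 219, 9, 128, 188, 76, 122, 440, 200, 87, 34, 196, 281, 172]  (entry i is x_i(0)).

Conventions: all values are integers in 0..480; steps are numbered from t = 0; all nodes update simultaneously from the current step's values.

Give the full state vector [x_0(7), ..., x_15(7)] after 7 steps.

Answer: [255, 255, 255, 255, 255, 255, 255, 255, 255, 255, 255, 255, 255, 255, 255, 255]

Derivation:
t=0: [42, 248, 467, 219, 9, 128, 188, 76, 122, 440, 200, 87, 34, 196, 281, 172]
t=1: [87, 235, 55, 232, 35, 193, 232, 146, 176, 96, 240, 158, 86, 232, 247, 230]
t=2: [153, 244, 122, 243, 86, 238, 248, 219, 224, 174, 252, 228, 162, 246, 255, 253]
t=3: [219, 252, 201, 252, 161, 252, 253, 254, 248, 238, 254, 254, 232, 254, 255, 255]
t=4: [252, 254, 249, 254, 231, 254, 254, 255, 253, 255, 255, 255, 255, 255, 255, 255]
t=5: [255, 255, 255, 255, 255, 255, 255, 255, 255, 255, 255, 255, 255, 255, 255, 255]
t=6: [255, 255, 255, 255, 255, 255, 255, 255, 255, 255, 255, 255, 255, 255, 255, 255]
t=7: [255, 255, 255, 255, 255, 255, 255, 255, 255, 255, 255, 255, 255, 255, 255, 255]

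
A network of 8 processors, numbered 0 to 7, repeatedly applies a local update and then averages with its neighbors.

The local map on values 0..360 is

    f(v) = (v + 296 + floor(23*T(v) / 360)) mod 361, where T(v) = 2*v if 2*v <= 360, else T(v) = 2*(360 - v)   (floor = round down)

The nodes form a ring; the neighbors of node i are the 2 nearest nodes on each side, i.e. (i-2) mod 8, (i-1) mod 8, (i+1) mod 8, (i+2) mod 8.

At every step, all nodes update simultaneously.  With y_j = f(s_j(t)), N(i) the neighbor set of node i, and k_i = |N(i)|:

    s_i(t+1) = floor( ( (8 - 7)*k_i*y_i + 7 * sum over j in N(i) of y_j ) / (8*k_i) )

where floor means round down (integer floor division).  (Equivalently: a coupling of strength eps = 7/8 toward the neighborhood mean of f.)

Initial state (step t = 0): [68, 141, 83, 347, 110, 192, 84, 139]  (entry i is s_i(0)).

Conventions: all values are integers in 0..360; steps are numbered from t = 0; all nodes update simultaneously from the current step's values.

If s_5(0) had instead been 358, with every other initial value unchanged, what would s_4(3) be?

Simulating step by step:
t=0: [68, 141, 83, 347, 110, 358, 84, 139]
t=1: [54, 102, 101, 139, 145, 137, 102, 104]
t=2: [88, 125, 136, 73, 73, 74, 136, 125]
t=3: [75, 56, 42, 45, 48, 45, 42, 56]

Answer: s_4(3) = 48
Key observation: This trace re-runs the system from the modified initial state.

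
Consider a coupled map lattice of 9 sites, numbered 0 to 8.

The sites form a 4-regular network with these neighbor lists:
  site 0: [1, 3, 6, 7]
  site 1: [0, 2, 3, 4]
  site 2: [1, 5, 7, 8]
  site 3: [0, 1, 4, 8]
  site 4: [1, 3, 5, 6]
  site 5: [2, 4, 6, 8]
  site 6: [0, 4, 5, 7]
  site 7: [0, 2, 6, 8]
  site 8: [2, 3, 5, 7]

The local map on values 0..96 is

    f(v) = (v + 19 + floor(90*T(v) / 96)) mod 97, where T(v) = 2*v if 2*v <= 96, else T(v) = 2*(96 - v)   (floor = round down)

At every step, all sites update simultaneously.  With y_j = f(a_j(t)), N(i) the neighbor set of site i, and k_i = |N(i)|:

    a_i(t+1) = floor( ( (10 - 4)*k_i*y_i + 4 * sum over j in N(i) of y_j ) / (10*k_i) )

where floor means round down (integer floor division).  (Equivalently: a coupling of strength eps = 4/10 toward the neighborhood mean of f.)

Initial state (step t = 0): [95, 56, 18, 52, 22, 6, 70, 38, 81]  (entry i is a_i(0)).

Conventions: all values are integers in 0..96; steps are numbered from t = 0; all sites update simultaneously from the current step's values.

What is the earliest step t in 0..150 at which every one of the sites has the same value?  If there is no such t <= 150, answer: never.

Answer: 14
Key observation: Synchronization is absorbing here: once all sites are equal they stay equal, and step 14 is the first all-equal step.

Derivation:
t=0: [95, 56, 18, 52, 22, 6, 70, 38, 81]  (not all equal)
t=1: [28, 54, 57, 52, 67, 43, 40, 34, 37]  (not all equal)
t=2: [17, 47, 45, 46, 45, 43, 33, 23, 34]  (not all equal)
t=3: [61, 56, 51, 51, 47, 40, 34, 66, 34]  (not all equal)
t=4: [46, 53, 49, 51, 50, 37, 30, 40, 30]  (not all equal)
t=5: [48, 55, 48, 51, 49, 30, 22, 35, 22]  (not all equal)
t=6: [57, 55, 52, 59, 55, 33, 64, 41, 63]  (not all equal)
t=7: [50, 52, 49, 50, 48, 29, 43, 43, 43]  (not all equal)
t=8: [55, 57, 50, 56, 52, 23, 43, 47, 43]  (not all equal)
t=9: [52, 53, 58, 52, 57, 71, 52, 54, 52]  (not all equal)
t=10: [55, 54, 51, 55, 51, 44, 53, 54, 53]  (not all equal)
t=11: [53, 54, 55, 53, 55, 51, 54, 54, 54]  (not all equal)
t=12: [54, 54, 53, 54, 53, 55, 54, 54, 54]  (not all equal)
t=13: [54, 54, 54, 54, 54, 53, 54, 54, 54]  (not all equal)
t=14: [54, 54, 54, 54, 54, 54, 54, 54, 54]  (all equal)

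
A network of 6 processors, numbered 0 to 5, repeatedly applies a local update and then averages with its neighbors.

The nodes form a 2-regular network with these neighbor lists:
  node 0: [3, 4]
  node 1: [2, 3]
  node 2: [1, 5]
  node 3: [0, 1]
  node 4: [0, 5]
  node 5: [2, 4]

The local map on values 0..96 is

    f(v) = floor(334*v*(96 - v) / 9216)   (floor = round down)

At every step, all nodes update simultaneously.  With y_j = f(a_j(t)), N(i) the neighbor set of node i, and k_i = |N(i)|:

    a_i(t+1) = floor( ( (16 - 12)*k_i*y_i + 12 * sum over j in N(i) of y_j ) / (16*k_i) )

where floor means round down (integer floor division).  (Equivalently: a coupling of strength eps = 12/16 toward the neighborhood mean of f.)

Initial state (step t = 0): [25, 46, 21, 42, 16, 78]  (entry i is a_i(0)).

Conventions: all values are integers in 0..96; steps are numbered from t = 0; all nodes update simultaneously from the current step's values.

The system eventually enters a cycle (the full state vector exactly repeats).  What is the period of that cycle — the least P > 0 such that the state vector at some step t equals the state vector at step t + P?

Answer: 4
Key observation: The state at step 8, [82, 83, 82, 83, 82, 82], reappears at step 12 — and no state repeats earlier — so the cycle the system enters has period 4.

Derivation:
t=0: [25, 46, 21, 42, 16, 78]
t=1: [64, 72, 64, 75, 54, 51]
t=2: [70, 64, 72, 65, 79, 79]
t=3: [61, 69, 61, 70, 54, 53]
t=4: [74, 70, 75, 70, 80, 80]
t=5: [56, 62, 55, 62, 50, 50]
t=6: [79, 77, 79, 77, 82, 82]
t=7: [47, 51, 47, 51, 43, 43]
t=8: [82, 83, 82, 83, 82, 82]
t=9: [40, 39, 40, 39, 41, 41]
t=10: [80, 80, 80, 80, 81, 81]
t=11: [45, 46, 45, 46, 44, 44]
t=12: [82, 83, 82, 83, 82, 82]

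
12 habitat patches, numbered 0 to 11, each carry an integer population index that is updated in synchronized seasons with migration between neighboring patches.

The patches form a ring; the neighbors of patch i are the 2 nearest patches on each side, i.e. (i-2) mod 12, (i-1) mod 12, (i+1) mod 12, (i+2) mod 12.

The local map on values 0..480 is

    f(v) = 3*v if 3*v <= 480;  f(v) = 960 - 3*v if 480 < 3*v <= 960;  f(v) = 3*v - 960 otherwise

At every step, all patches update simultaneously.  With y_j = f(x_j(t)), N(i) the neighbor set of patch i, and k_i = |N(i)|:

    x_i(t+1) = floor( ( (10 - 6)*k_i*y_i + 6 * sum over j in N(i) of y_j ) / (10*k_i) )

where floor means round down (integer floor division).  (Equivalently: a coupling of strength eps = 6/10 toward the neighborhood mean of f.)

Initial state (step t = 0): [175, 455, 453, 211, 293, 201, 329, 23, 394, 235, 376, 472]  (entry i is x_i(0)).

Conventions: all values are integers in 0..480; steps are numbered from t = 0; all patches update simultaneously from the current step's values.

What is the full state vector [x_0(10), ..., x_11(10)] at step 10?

Simulating step by step:
t=0: [175, 455, 453, 211, 293, 201, 329, 23, 394, 235, 376, 472]
t=1: [388, 404, 346, 317, 198, 218, 120, 156, 166, 239, 272, 371]
t=2: [175, 167, 155, 153, 259, 302, 384, 392, 367, 281, 216, 187]
t=3: [419, 447, 416, 357, 248, 179, 165, 162, 181, 207, 288, 358]
t=4: [250, 273, 265, 240, 279, 359, 415, 436, 372, 300, 213, 212]
t=5: [226, 197, 173, 177, 170, 196, 225, 231, 214, 196, 240, 239]
t=6: [306, 356, 405, 416, 409, 363, 325, 308, 301, 309, 278, 286]
t=7: [105, 146, 207, 229, 209, 142, 79, 49, 54, 61, 85, 87]
t=8: [319, 353, 339, 339, 324, 318, 255, 210, 188, 196, 240, 283]
t=9: [77, 73, 48, 48, 52, 91, 189, 277, 328, 310, 228, 151]
t=10: [256, 233, 170, 176, 205, 232, 244, 159, 133, 144, 221, 294]

Answer: [256, 233, 170, 176, 205, 232, 244, 159, 133, 144, 221, 294]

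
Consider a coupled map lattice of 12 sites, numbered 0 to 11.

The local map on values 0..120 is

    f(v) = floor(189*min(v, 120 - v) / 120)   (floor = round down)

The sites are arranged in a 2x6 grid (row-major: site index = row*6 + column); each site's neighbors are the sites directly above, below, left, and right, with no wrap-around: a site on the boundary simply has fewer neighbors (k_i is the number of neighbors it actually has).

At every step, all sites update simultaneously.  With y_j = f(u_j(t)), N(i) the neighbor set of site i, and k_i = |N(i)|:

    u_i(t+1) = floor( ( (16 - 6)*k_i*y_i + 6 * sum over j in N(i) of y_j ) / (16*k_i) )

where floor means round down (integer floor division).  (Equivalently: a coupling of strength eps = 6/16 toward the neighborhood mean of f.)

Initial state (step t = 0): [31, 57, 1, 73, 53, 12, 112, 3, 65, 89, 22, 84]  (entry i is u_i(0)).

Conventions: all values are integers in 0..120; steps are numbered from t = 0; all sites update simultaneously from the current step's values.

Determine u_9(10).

Answer: u_9(10) = 84

Derivation:
t=0: [31, 57, 1, 73, 53, 12, 112, 3, 65, 89, 22, 84]
t=1: [48, 62, 31, 62, 67, 37, 17, 25, 60, 54, 44, 44]
t=2: [68, 77, 64, 83, 79, 64, 37, 50, 80, 84, 72, 66]
t=3: [74, 72, 78, 62, 67, 82, 66, 72, 67, 59, 72, 83]
t=4: [75, 73, 72, 87, 80, 63, 80, 77, 81, 88, 76, 61]
t=5: [69, 72, 70, 55, 65, 84, 65, 66, 62, 53, 68, 87]
t=6: [80, 77, 80, 84, 81, 60, 84, 84, 87, 84, 78, 57]
t=7: [62, 64, 61, 57, 65, 86, 57, 56, 53, 56, 67, 85]
t=8: [90, 88, 90, 88, 81, 59, 89, 87, 85, 86, 80, 59]
t=9: [47, 49, 48, 51, 63, 86, 48, 51, 53, 54, 65, 86]
t=10: [74, 76, 76, 81, 83, 59, 75, 79, 81, 84, 82, 59]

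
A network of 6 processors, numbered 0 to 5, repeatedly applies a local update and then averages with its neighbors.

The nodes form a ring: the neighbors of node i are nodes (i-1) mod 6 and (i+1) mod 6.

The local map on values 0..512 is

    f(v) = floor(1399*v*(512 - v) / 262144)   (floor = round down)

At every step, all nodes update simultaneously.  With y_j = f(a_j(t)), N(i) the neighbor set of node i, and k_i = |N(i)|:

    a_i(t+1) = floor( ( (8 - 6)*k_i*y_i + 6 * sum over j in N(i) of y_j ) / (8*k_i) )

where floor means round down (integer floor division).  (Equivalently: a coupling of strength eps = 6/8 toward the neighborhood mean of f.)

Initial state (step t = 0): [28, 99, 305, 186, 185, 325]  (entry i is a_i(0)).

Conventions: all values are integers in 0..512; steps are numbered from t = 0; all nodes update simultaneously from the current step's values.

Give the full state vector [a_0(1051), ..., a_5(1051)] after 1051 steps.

Simulating step by step:
t=0: [28, 99, 305, 186, 185, 325]
t=1: [221, 207, 286, 327, 323, 228]
t=2: [341, 341, 332, 331, 331, 336]
t=3: [312, 313, 315, 318, 317, 315]
t=4: [331, 332, 330, 329, 329, 331]
t=5: [318, 319, 319, 320, 320, 319]
t=6: [328, 328, 327, 327, 327, 328]
t=7: [322, 322, 322, 322, 322, 322]
t=8: [326, 326, 326, 326, 326, 326]
t=9: [323, 323, 323, 323, 323, 323]
t=10: [325, 325, 325, 325, 325, 325]
t=11: [324, 324, 324, 324, 324, 324]
t=12: [325, 325, 325, 325, 325, 325]

Answer: [324, 324, 324, 324, 324, 324]
Key observation: The state at step 10, [325, 325, 325, 325, 325, 325], reappears at step 12: the system is in a cycle of period 2 from step 10 on.  Therefore the state at step 1051 equals the state at step 10 + ((1051 - 10) mod 2) = 11, which is [324, 324, 324, 324, 324, 324].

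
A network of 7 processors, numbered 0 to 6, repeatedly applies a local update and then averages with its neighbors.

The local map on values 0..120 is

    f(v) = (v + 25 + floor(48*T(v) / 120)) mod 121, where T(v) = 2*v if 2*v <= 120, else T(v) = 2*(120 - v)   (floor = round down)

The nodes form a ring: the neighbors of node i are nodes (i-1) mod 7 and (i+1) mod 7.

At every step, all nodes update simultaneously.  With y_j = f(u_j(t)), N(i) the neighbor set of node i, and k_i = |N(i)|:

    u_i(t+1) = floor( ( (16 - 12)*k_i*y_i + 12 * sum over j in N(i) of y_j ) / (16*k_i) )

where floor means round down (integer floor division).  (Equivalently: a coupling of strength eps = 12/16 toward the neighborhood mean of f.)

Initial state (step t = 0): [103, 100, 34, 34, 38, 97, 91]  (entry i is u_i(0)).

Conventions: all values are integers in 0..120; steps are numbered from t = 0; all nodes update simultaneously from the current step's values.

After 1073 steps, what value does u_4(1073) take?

Answer: u_4(1073) = 12
Key observation: The state at step 13, [12, 12, 12, 12, 12, 12, 12], reappears at step 18: the system is in a cycle of period 5 from step 13 on.  Therefore the state at step 1073 equals the state at step 13 + ((1073 - 13) mod 5) = 13, which is [12, 12, 12, 12, 12, 12, 12].

Derivation:
t=0: [103, 100, 34, 34, 38, 97, 91]
t=1: [19, 44, 61, 88, 62, 46, 19]
t=2: [75, 52, 48, 13, 49, 53, 77]
t=3: [53, 76, 90, 96, 91, 78, 54]
t=4: [36, 55, 17, 18, 17, 10, 50]
t=5: [66, 54, 36, 55, 51, 74, 78]
t=6: [9, 38, 23, 77, 35, 52, 13]
t=7: [63, 63, 57, 61, 71, 80, 71]
t=8: [12, 9, 10, 10, 14, 14, 14]
t=9: [45, 43, 42, 45, 47, 50, 48]
t=10: [106, 102, 103, 104, 110, 111, 110]
t=11: [21, 20, 20, 20, 21, 22, 21]
t=12: [61, 61, 61, 61, 62, 62, 62]
t=13: [12, 12, 12, 12, 12, 12, 12]
t=14: [46, 46, 46, 46, 46, 46, 46]
t=15: [107, 107, 107, 107, 107, 107, 107]
t=16: [21, 21, 21, 21, 21, 21, 21]
t=17: [62, 62, 62, 62, 62, 62, 62]
t=18: [12, 12, 12, 12, 12, 12, 12]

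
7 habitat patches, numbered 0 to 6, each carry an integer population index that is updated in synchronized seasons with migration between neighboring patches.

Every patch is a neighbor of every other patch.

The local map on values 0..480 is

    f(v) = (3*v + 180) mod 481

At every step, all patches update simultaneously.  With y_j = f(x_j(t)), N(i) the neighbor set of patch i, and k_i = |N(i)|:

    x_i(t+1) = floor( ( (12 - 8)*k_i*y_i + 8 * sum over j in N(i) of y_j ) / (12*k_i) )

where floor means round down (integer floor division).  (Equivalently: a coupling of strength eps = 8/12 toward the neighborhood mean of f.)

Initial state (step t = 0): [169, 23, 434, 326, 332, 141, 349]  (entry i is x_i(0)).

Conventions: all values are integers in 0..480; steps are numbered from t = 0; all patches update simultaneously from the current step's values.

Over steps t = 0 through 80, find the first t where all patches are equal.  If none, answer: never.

Simulating step by step:
t=0: [169, 23, 434, 326, 332, 141, 349]  (not all equal)
t=1: [189, 198, 152, 187, 191, 170, 202]  (not all equal)
t=2: [254, 260, 230, 253, 256, 242, 263]  (not all equal)
t=3: [400, 404, 384, 400, 402, 392, 300]  (not all equal)
t=4: [378, 381, 368, 378, 380, 373, 312]  (not all equal)
t=5: [326, 328, 320, 326, 328, 323, 282]  (not all equal)
t=6: [179, 181, 175, 179, 181, 177, 150]  (not all equal)
t=7: [225, 227, 223, 225, 227, 224, 206]  (not all equal)
t=8: [368, 369, 366, 368, 369, 367, 355]  (not all equal)
t=9: [317, 318, 316, 317, 318, 316, 308]  (not all equal)
t=10: [166, 166, 165, 166, 166, 165, 160]  (not all equal)
t=11: [194, 194, 193, 194, 194, 193, 190]  (not all equal)
t=12: [279, 279, 278, 279, 279, 278, 276]  (not all equal)
t=13: [53, 53, 52, 53, 53, 52, 51]  (not all equal)
t=14: [337, 337, 337, 337, 337, 337, 336]  (not all equal)
t=15: [228, 228, 228, 228, 228, 228, 228]  (all equal)

Answer: 15
Key observation: Synchronization is absorbing here: once all patches are equal they stay equal, and step 15 is the first all-equal step.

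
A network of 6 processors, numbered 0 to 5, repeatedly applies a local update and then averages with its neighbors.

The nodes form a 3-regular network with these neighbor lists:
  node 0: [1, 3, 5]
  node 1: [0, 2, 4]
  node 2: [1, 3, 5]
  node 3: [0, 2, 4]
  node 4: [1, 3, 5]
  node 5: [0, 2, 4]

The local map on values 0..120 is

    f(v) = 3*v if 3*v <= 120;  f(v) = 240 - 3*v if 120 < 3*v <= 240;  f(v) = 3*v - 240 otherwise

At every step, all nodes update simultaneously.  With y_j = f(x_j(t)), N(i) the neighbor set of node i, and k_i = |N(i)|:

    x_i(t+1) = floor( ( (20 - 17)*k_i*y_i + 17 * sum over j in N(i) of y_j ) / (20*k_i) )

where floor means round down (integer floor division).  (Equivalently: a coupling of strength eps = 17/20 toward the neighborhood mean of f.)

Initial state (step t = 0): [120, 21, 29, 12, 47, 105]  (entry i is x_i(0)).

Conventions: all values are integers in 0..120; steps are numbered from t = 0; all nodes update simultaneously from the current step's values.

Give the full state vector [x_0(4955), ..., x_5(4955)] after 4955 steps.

Simulating step by step:
t=0: [120, 21, 29, 12, 47, 105]
t=1: [67, 96, 62, 92, 64, 97]
t=2: [44, 47, 46, 45, 45, 47]
t=3: [102, 104, 101, 105, 101, 104]
t=4: [71, 65, 71, 65, 71, 65]
t=5: [42, 29, 42, 29, 42, 29]
t=6: [91, 109, 91, 109, 91, 109]
t=7: [78, 41, 78, 41, 78, 41]
t=8: [100, 22, 100, 22, 100, 22]
t=9: [65, 60, 65, 60, 65, 60]
t=10: [57, 47, 57, 47, 57, 47]
t=11: [94, 73, 94, 73, 94, 73]
t=12: [24, 38, 24, 38, 24, 38]
t=13: [107, 78, 107, 78, 107, 78]
t=14: [17, 69, 17, 69, 17, 69]
t=15: [35, 48, 35, 48, 35, 48]
t=16: [97, 103, 97, 103, 97, 103]
t=17: [66, 53, 66, 53, 66, 53]
t=18: [75, 47, 75, 47, 75, 47]
t=19: [86, 27, 86, 27, 86, 27]
t=20: [71, 27, 71, 27, 71, 27]
t=21: [72, 35, 72, 35, 72, 35]
t=22: [92, 36, 92, 36, 92, 36]
t=23: [97, 46, 97, 46, 97, 46]
t=24: [94, 58, 94, 58, 94, 58]
t=25: [62, 45, 62, 45, 62, 45]
t=26: [97, 61, 97, 61, 97, 61]
t=27: [56, 51, 56, 51, 56, 51]
t=28: [84, 74, 84, 74, 84, 74]
t=29: [17, 12, 17, 12, 17, 12]
t=30: [38, 48, 38, 48, 38, 48]
t=31: [98, 111, 98, 111, 98, 111]
t=32: [87, 59, 87, 59, 87, 59]
t=33: [56, 27, 56, 27, 56, 27]
t=34: [79, 73, 79, 73, 79, 73]
t=35: [18, 5, 18, 5, 18, 5]
t=36: [20, 48, 20, 48, 20, 48]
t=37: [90, 65, 90, 65, 90, 65]
t=38: [42, 32, 42, 32, 42, 32]
t=39: [98, 111, 98, 111, 98, 111]

Answer: [18, 5, 18, 5, 18, 5]
Key observation: The state at step 31, [98, 111, 98, 111, 98, 111], reappears at step 39: the system is in a cycle of period 8 from step 31 on.  Therefore the state at step 4955 equals the state at step 31 + ((4955 - 31) mod 8) = 35, which is [18, 5, 18, 5, 18, 5].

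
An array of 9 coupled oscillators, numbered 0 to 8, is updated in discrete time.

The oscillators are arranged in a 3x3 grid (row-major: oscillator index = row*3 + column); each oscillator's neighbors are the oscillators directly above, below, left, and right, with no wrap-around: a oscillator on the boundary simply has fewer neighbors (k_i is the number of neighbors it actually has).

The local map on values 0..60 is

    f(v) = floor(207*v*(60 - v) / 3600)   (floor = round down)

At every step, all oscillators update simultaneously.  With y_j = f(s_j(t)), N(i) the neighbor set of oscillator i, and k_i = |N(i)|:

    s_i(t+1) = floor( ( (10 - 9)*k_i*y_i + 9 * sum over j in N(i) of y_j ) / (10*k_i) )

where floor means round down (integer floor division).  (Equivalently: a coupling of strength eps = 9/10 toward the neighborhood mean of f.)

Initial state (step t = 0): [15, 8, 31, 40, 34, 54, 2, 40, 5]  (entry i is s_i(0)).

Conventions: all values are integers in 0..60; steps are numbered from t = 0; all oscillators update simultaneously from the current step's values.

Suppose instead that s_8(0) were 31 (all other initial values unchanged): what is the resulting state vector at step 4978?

Simulating step by step:
t=0: [15, 8, 31, 40, 34, 54, 2, 40, 31]
t=1: [34, 44, 23, 32, 34, 47, 42, 36, 33]
t=2: [45, 48, 38, 48, 44, 48, 49, 48, 42]
t=3: [33, 41, 34, 35, 33, 42, 32, 37, 34]
t=4: [47, 50, 44, 50, 46, 49, 49, 50, 45]
t=5: [28, 36, 30, 33, 29, 37, 28, 34, 29]
t=6: [50, 50, 48, 51, 49, 50, 50, 50, 49]
t=7: [27, 30, 28, 28, 27, 30, 27, 29, 28]
t=8: [51, 51, 51, 51, 51, 51, 51, 51, 51]
t=9: [26, 26, 26, 26, 26, 26, 26, 26, 26]
t=10: [50, 50, 50, 50, 50, 50, 50, 50, 50]
t=11: [28, 28, 28, 28, 28, 28, 28, 28, 28]
t=12: [51, 51, 51, 51, 51, 51, 51, 51, 51]

Answer: [50, 50, 50, 50, 50, 50, 50, 50, 50]
Key observation: The state at step 8, [51, 51, 51, 51, 51, 51, 51, 51, 51], reappears at step 12: the system is in a cycle of period 4 from step 8 on.  Therefore the state at step 4978 equals the state at step 8 + ((4978 - 8) mod 4) = 10, which is [50, 50, 50, 50, 50, 50, 50, 50, 50].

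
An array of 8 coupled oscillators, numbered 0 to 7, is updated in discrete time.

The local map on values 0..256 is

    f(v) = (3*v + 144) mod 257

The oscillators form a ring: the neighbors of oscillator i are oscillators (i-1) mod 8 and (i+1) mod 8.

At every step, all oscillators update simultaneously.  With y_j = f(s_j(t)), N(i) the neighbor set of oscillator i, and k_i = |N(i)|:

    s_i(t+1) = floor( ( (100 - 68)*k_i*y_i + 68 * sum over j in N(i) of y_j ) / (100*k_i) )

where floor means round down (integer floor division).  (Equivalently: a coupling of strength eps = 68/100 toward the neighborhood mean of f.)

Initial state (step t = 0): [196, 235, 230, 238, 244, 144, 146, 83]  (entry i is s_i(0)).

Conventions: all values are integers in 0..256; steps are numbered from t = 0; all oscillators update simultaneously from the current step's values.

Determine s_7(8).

Answer: s_7(8) = 144

Derivation:
t=0: [196, 235, 230, 238, 244, 144, 146, 83]
t=1: [142, 120, 76, 84, 84, 78, 89, 140]
t=2: [118, 137, 168, 130, 132, 138, 107, 87]
t=3: [141, 140, 63, 60, 30, 93, 131, 200]
t=4: [112, 59, 64, 126, 154, 140, 142, 99]
t=5: [155, 123, 49, 60, 49, 66, 97, 153]
t=6: [147, 125, 120, 44, 62, 99, 116, 121]
t=7: [109, 109, 87, 114, 92, 163, 222, 184]
t=8: [203, 191, 197, 179, 170, 106, 114, 144]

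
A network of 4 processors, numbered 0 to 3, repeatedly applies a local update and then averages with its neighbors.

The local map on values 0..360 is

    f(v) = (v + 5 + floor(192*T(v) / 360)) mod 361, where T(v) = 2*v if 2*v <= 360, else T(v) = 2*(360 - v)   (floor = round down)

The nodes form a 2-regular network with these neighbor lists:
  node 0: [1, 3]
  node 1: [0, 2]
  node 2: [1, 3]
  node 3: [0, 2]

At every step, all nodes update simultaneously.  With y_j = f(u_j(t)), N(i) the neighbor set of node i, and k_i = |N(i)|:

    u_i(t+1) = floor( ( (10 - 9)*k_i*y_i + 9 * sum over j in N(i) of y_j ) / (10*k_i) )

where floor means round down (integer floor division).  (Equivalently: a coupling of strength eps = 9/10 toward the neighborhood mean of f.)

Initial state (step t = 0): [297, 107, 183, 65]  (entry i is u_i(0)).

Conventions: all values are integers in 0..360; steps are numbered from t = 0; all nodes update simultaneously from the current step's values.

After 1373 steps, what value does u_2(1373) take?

Simulating step by step:
t=0: [297, 107, 183, 65]
t=1: [165, 32, 165, 24]
t=2: [90, 318, 90, 316]
t=3: [24, 172, 24, 172]
t=4: [329, 84, 329, 84]
t=5: [160, 23, 160, 23]
t=6: [80, 306, 80, 306]
t=7: [23, 153, 23, 153]
t=8: [294, 78, 294, 78]
t=9: [150, 23, 150, 23]
t=10: [78, 288, 78, 288]
t=11: [23, 150, 23, 150]
t=12: [288, 78, 288, 78]
t=13: [150, 23, 150, 23]

Answer: u_2(1373) = 150
Key observation: The state at step 9, [150, 23, 150, 23], reappears at step 13: the system is in a cycle of period 4 from step 9 on.  Therefore the state at step 1373 equals the state at step 9 + ((1373 - 9) mod 4) = 9, which is [150, 23, 150, 23].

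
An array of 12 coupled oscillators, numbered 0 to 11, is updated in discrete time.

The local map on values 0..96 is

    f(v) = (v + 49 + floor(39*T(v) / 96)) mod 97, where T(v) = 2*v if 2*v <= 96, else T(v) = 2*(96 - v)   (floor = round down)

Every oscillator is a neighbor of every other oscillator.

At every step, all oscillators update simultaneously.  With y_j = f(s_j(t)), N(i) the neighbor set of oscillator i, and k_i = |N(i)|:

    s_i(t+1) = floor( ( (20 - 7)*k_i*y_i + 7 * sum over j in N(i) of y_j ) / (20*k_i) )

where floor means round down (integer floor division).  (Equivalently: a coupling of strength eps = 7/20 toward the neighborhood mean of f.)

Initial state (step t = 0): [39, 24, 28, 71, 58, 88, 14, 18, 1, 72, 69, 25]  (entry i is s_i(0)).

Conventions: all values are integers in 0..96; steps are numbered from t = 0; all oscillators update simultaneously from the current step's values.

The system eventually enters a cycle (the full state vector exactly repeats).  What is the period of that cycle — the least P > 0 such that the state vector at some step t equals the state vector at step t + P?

Answer: 15
Key observation: The state at step 16, [46, 46, 46, 46, 46, 46, 46, 46, 46, 46, 46, 46], reappears at step 31 — and no state repeats earlier — so the cycle the system enters has period 15.

Derivation:
t=0: [39, 24, 28, 71, 58, 88, 14, 18, 1, 72, 69, 25]
t=1: [33, 76, 21, 46, 44, 48, 65, 70, 50, 46, 45, 78]
t=2: [22, 42, 69, 37, 34, 39, 41, 41, 39, 37, 35, 42]
t=3: [65, 28, 37, 22, 19, 24, 27, 27, 24, 22, 20, 28]
t=4: [44, 20, 30, 73, 70, 75, 18, 18, 75, 73, 71, 20]
t=5: [39, 72, 23, 46, 46, 47, 70, 70, 47, 46, 46, 72]
t=6: [29, 42, 71, 37, 37, 38, 42, 42, 38, 37, 37, 42]
t=7: [11, 26, 35, 20, 20, 21, 26, 26, 21, 20, 20, 26]
t=8: [73, 90, 40, 83, 83, 84, 90, 90, 84, 83, 83, 90]
t=9: [43, 45, 31, 44, 44, 44, 45, 45, 44, 44, 44, 45]
t=10: [29, 31, 16, 30, 30, 30, 31, 31, 30, 30, 30, 31]
t=11: [7, 9, 52, 8, 8, 8, 9, 9, 8, 8, 8, 9]
t=12: [61, 63, 47, 62, 62, 62, 63, 63, 62, 62, 62, 63]
t=13: [40, 40, 38, 40, 40, 40, 40, 40, 40, 40, 40, 40]
t=14: [23, 23, 21, 23, 23, 23, 23, 23, 23, 23, 23, 23]
t=15: [89, 89, 88, 89, 89, 89, 89, 89, 89, 89, 89, 89]
t=16: [46, 46, 46, 46, 46, 46, 46, 46, 46, 46, 46, 46]
t=17: [35, 35, 35, 35, 35, 35, 35, 35, 35, 35, 35, 35]
t=18: [15, 15, 15, 15, 15, 15, 15, 15, 15, 15, 15, 15]
t=19: [76, 76, 76, 76, 76, 76, 76, 76, 76, 76, 76, 76]
t=20: [44, 44, 44, 44, 44, 44, 44, 44, 44, 44, 44, 44]
t=21: [31, 31, 31, 31, 31, 31, 31, 31, 31, 31, 31, 31]
t=22: [8, 8, 8, 8, 8, 8, 8, 8, 8, 8, 8, 8]
t=23: [63, 63, 63, 63, 63, 63, 63, 63, 63, 63, 63, 63]
t=24: [41, 41, 41, 41, 41, 41, 41, 41, 41, 41, 41, 41]
t=25: [26, 26, 26, 26, 26, 26, 26, 26, 26, 26, 26, 26]
t=26: [96, 96, 96, 96, 96, 96, 96, 96, 96, 96, 96, 96]
t=27: [48, 48, 48, 48, 48, 48, 48, 48, 48, 48, 48, 48]
t=28: [39, 39, 39, 39, 39, 39, 39, 39, 39, 39, 39, 39]
t=29: [22, 22, 22, 22, 22, 22, 22, 22, 22, 22, 22, 22]
t=30: [88, 88, 88, 88, 88, 88, 88, 88, 88, 88, 88, 88]
t=31: [46, 46, 46, 46, 46, 46, 46, 46, 46, 46, 46, 46]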